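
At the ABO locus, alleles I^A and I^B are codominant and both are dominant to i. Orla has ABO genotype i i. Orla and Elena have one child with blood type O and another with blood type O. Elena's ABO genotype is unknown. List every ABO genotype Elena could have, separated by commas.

For each candidate genotype of Elena, check whether crossing it with i i can produce every observed child phenotype.
  I^A I^A → possible child types {A} ✗
  I^A I^B → possible child types {A, B} ✗
  I^A i → possible child types {O, A} ✓
  I^B I^B → possible child types {B} ✗
  I^B i → possible child types {O, B} ✓
  i i → possible child types {O} ✓

I^A i, I^B i, i i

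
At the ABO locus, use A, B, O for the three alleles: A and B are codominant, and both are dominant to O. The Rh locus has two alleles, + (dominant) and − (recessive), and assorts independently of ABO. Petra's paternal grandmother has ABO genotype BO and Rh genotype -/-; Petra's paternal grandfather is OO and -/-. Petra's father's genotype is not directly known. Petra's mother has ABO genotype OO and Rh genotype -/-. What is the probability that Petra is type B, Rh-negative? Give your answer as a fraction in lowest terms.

Petra's father's ABO genotype from BO × OO: 1/2 BO, 1/2 OO.
Crossing each possibility with the mother OO and summing P(type B): 1/2·1/2 + 1/2·0 = 1/4.
Similarly for Rh via the father's Rh distribution: P(Rh-) = 1.
Independent loci: 1/4 × 1 = 1/4.

1/4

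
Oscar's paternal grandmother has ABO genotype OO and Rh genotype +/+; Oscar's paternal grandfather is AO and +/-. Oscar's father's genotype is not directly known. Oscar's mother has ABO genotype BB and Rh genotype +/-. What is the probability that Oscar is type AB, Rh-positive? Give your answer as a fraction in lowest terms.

Oscar's father's ABO genotype from OO × AO: 1/2 AO, 1/2 OO.
Crossing each possibility with the mother BB and summing P(type AB): 1/2·1/2 + 1/2·0 = 1/4.
Similarly for Rh via the father's Rh distribution: P(Rh+) = 7/8.
Independent loci: 1/4 × 7/8 = 7/32.

7/32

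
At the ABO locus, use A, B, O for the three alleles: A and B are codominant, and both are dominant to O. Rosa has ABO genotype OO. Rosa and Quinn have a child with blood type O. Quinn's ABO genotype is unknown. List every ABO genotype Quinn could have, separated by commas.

For each candidate genotype of Quinn, check whether crossing it with OO can produce every observed child phenotype.
  AA → possible child types {A} ✗
  AB → possible child types {A, B} ✗
  AO → possible child types {O, A} ✓
  BB → possible child types {B} ✗
  BO → possible child types {O, B} ✓
  OO → possible child types {O} ✓

AO, BO, OO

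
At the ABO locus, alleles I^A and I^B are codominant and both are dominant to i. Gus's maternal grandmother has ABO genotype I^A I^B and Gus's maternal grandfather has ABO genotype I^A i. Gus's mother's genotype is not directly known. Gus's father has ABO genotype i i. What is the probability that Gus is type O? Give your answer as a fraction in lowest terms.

1/4

Gus's mother's ABO genotype from I^A I^B × I^A i: 1/4 I^A I^A, 1/4 I^A I^B, 1/4 I^A i, 1/4 I^B i.
Crossing each possibility with the father i i and summing P(type O): 1/4·0 + 1/4·0 + 1/4·1/2 + 1/4·1/2 = 1/4.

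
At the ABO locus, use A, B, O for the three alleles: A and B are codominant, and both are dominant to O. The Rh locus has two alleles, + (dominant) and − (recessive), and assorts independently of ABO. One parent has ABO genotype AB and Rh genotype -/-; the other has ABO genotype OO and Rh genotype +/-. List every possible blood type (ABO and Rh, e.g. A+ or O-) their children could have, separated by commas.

A+, A-, B+, B-

Gametes from AB × OO give offspring ABO genotypes AO, BO, i.e. phenotypes A, B.
Rh cross -/- × +/- → phenotypes Rh+, Rh-.
Combining independently: A+, A-, B+, B-.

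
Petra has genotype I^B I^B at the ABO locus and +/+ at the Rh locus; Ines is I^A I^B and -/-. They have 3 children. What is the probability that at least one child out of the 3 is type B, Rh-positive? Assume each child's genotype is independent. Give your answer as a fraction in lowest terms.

7/8

ABO cross I^B I^B × I^A I^B → 1/2 B, 1/2 AB.
Rh cross +/+ × -/- → 1 Rh+; so P(type B, Rh-positive) = 1/2 × 1 = 1/2 per child.
P(none) = (1/2)^3 = 1/8; P(at least one) = 1 − 1/8 = 7/8.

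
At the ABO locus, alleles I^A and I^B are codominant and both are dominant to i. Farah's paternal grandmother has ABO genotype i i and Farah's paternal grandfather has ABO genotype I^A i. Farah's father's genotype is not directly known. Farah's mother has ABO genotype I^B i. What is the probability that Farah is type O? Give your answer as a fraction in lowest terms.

3/8

Farah's father's ABO genotype from i i × I^A i: 1/2 I^A i, 1/2 i i.
Crossing each possibility with the mother I^B i and summing P(type O): 1/2·1/4 + 1/2·1/2 = 3/8.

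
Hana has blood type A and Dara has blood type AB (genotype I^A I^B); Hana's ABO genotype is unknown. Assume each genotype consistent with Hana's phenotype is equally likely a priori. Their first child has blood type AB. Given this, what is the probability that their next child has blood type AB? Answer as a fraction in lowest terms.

5/12

Possible genotypes: Hana ∈ {I^A I^A, I^A i}; Dara ∈ {I^A I^B}.
Weight each parental genotype pair by prior × P(type-AB child):
  I^A I^A × I^A I^B: posterior weight 2/3; P(next child type AB) = 1/2.
  I^A i × I^A I^B: posterior weight 1/3; P(next child type AB) = 1/4.
Weighted sum = 5/12.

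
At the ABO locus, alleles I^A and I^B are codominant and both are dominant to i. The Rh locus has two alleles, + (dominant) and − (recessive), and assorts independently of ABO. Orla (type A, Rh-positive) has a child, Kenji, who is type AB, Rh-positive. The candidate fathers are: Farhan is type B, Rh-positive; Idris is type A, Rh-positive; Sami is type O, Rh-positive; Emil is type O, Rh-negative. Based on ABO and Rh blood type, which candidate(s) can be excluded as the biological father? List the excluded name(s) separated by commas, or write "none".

A candidate is excluded only if no genotype consistent with his phenotype could produce a type AB, Rh-positive child with a type A, Rh-positive mother.
Idris (type A, Rh+): no genotype consistent with that phenotype can produce a type-AB Rh+ child with a type-A mother.
Sami (type O, Rh+): no genotype consistent with that phenotype can produce a type-AB Rh+ child with a type-A mother.
Emil (type O, Rh-): no genotype consistent with that phenotype can produce a type-AB Rh+ child with a type-A mother.

Idris, Sami, Emil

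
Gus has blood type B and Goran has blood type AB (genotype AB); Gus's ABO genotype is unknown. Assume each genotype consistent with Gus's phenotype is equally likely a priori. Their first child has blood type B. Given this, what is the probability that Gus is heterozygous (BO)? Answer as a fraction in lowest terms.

Possible genotypes: Gus ∈ {BB, BO}; Goran ∈ {AB}.
Weight each parental genotype pair by prior × P(type-B child):
  BB × AB: posterior weight 1/2.
  BO × AB: posterior weight 1/2.
Sum the posterior weight over pairs where Gus is BO: 1/2.

1/2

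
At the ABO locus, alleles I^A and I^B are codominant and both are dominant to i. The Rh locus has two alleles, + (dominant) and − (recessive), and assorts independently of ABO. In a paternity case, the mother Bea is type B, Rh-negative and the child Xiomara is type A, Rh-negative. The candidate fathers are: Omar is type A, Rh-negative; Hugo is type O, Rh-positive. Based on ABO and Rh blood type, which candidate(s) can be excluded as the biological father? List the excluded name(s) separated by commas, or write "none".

A candidate is excluded only if no genotype consistent with his phenotype could produce a type A, Rh-negative child with a type B, Rh-negative mother.
Hugo (type O, Rh+): no genotype consistent with that phenotype can produce a type-A Rh- child with a type-B mother.

Hugo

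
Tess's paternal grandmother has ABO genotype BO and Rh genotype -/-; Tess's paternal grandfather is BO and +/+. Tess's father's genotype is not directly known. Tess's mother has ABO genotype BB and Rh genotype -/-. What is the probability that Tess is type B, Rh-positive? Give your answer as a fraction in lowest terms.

Tess's father's ABO genotype from BO × BO: 1/4 BB, 1/2 BO, 1/4 OO.
Crossing each possibility with the mother BB and summing P(type B): 1/4·1 + 1/2·1 + 1/4·1 = 1.
Similarly for Rh via the father's Rh distribution: P(Rh+) = 1/2.
Independent loci: 1 × 1/2 = 1/2.

1/2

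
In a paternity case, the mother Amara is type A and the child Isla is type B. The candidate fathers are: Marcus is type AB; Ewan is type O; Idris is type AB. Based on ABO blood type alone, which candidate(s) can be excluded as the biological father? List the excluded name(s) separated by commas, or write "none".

Ewan

A candidate is excluded only if no genotype consistent with his phenotype could produce a type B child with a type A mother.
Ewan (type O): no genotype consistent with that phenotype can produce a type-B child with a type-A mother.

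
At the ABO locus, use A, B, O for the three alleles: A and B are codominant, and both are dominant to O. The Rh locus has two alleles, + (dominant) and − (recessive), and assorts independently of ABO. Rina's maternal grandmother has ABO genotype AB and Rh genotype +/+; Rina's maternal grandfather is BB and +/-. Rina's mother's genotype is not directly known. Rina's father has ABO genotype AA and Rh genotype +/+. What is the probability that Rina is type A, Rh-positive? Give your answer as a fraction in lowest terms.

1/4

Rina's mother's ABO genotype from AB × BB: 1/2 AB, 1/2 BB.
Crossing each possibility with the father AA and summing P(type A): 1/2·1/2 + 1/2·0 = 1/4.
Similarly for Rh via the mother's Rh distribution: P(Rh+) = 1.
Independent loci: 1/4 × 1 = 1/4.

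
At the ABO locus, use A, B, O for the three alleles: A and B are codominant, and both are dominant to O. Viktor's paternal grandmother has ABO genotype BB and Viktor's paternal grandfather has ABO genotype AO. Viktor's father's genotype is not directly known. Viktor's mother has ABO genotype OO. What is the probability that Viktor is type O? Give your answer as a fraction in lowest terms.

Viktor's father's ABO genotype from BB × AO: 1/2 AB, 1/2 BO.
Crossing each possibility with the mother OO and summing P(type O): 1/2·0 + 1/2·1/2 = 1/4.

1/4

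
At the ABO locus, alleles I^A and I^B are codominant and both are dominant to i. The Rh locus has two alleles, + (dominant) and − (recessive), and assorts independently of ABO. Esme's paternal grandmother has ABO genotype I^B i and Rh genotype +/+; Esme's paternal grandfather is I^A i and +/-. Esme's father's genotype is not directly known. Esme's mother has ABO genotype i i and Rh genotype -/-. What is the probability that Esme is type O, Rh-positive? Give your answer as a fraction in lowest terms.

Esme's father's ABO genotype from I^B i × I^A i: 1/4 I^A I^B, 1/4 I^A i, 1/4 I^B i, 1/4 i i.
Crossing each possibility with the mother i i and summing P(type O): 1/4·0 + 1/4·1/2 + 1/4·1/2 + 1/4·1 = 1/2.
Similarly for Rh via the father's Rh distribution: P(Rh+) = 3/4.
Independent loci: 1/2 × 3/4 = 3/8.

3/8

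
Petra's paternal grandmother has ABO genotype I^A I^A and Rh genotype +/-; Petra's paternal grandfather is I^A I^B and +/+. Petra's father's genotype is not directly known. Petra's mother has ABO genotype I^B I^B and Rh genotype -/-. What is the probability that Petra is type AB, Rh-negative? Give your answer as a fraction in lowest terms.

3/16

Petra's father's ABO genotype from I^A I^A × I^A I^B: 1/2 I^A I^A, 1/2 I^A I^B.
Crossing each possibility with the mother I^B I^B and summing P(type AB): 1/2·1 + 1/2·1/2 = 3/4.
Similarly for Rh via the father's Rh distribution: P(Rh-) = 1/4.
Independent loci: 3/4 × 1/4 = 3/16.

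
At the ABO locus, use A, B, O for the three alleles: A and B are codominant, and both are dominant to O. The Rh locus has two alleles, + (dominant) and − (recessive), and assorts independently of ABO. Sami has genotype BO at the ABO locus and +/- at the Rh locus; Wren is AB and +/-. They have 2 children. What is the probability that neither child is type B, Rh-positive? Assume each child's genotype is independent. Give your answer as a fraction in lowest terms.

25/64

ABO cross BO × AB → 1/4 A, 1/2 B, 1/4 AB.
Rh cross +/- × +/- → 3/4 Rh+, 1/4 Rh-; so P(type B, Rh-positive) = 1/2 × 3/4 = 3/8 per child.
P(not type B, Rh-positive) = 5/8 for one child; (5/8)^2 = 25/64.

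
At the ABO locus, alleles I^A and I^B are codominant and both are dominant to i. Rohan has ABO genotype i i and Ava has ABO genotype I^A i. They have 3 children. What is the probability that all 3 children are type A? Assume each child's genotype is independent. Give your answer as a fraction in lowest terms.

ABO cross i i × I^A i → 1/2 O, 1/2 A.
So P(type A) = 1/2 per child.
All 3 independent: (1/2)^3 = 1/8.

1/8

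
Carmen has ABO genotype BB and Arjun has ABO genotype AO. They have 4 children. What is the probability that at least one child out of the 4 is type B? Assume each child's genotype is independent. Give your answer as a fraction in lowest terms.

ABO cross BB × AO → 1/2 B, 1/2 AB.
So P(type B) = 1/2 per child.
P(none) = (1/2)^4 = 1/16; P(at least one) = 1 − 1/16 = 15/16.

15/16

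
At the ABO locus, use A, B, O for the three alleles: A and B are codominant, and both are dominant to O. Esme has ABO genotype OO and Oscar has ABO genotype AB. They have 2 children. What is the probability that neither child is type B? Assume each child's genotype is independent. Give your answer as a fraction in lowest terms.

1/4

ABO cross OO × AB → 1/2 A, 1/2 B.
So P(type B) = 1/2 per child.
P(not type B) = 1/2 for one child; (1/2)^2 = 1/4.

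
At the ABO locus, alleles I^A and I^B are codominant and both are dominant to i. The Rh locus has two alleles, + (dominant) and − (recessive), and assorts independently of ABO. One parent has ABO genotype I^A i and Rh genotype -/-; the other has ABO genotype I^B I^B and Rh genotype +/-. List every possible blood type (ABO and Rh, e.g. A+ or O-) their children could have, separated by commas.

B+, B-, AB+, AB-

Gametes from I^A i × I^B I^B give offspring ABO genotypes I^A I^B, I^B i, i.e. phenotypes B, AB.
Rh cross -/- × +/- → phenotypes Rh+, Rh-.
Combining independently: B+, B-, AB+, AB-.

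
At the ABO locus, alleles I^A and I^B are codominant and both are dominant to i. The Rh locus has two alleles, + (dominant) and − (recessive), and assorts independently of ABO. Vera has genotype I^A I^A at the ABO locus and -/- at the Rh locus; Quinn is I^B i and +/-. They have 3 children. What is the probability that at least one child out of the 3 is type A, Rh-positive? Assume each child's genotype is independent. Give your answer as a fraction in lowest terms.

ABO cross I^A I^A × I^B i → 1/2 A, 1/2 AB.
Rh cross -/- × +/- → 1/2 Rh+, 1/2 Rh-; so P(type A, Rh-positive) = 1/2 × 1/2 = 1/4 per child.
P(none) = (3/4)^3 = 27/64; P(at least one) = 1 − 27/64 = 37/64.

37/64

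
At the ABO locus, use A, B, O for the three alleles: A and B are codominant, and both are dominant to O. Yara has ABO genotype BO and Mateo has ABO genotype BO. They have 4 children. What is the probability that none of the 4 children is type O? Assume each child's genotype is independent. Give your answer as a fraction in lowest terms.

81/256

ABO cross BO × BO → 1/4 O, 3/4 B.
So P(type O) = 1/4 per child.
P(not type O) = 3/4 for one child; (3/4)^4 = 81/256.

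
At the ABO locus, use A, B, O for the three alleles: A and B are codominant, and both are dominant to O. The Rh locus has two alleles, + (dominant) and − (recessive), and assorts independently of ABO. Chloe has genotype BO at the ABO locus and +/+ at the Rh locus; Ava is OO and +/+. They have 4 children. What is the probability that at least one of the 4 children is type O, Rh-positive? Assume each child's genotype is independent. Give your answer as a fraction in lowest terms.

ABO cross BO × OO → 1/2 O, 1/2 B.
Rh cross +/+ × +/+ → 1 Rh+; so P(type O, Rh-positive) = 1/2 × 1 = 1/2 per child.
P(none) = (1/2)^4 = 1/16; P(at least one) = 1 − 1/16 = 15/16.

15/16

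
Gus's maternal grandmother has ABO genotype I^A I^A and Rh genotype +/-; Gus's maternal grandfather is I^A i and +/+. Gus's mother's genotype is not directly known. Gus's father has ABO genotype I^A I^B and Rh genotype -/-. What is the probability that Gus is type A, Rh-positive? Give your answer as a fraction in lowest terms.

3/8

Gus's mother's ABO genotype from I^A I^A × I^A i: 1/2 I^A I^A, 1/2 I^A i.
Crossing each possibility with the father I^A I^B and summing P(type A): 1/2·1/2 + 1/2·1/2 = 1/2.
Similarly for Rh via the mother's Rh distribution: P(Rh+) = 3/4.
Independent loci: 1/2 × 3/4 = 3/8.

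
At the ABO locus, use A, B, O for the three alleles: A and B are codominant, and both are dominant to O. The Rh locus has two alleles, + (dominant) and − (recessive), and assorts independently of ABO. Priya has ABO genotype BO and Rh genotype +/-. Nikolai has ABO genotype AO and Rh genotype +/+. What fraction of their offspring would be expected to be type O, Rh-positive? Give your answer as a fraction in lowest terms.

1/4

ABO cross BO × AO → offspring phenotypes: 1/4 O, 1/4 A, 1/4 B, 1/4 AB.
Rh cross +/- × +/+ → 1 Rh+.
Independent loci: P(type O, Rh-positive) = 1/4 × 1 = 1/4.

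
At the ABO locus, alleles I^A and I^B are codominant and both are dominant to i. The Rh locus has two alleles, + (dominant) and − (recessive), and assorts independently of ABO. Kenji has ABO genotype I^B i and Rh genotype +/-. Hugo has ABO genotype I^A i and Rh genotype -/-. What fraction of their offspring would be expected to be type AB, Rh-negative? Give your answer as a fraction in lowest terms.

ABO cross I^B i × I^A i → offspring phenotypes: 1/4 O, 1/4 A, 1/4 B, 1/4 AB.
Rh cross +/- × -/- → 1/2 Rh+, 1/2 Rh-.
Independent loci: P(type AB, Rh-negative) = 1/4 × 1/2 = 1/8.

1/8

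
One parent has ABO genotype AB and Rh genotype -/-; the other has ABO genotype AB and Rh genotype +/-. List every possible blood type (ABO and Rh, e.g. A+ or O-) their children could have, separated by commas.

Gametes from AB × AB give offspring ABO genotypes AA, AB, BB, i.e. phenotypes A, B, AB.
Rh cross -/- × +/- → phenotypes Rh+, Rh-.
Combining independently: A+, A-, B+, B-, AB+, AB-.

A+, A-, B+, B-, AB+, AB-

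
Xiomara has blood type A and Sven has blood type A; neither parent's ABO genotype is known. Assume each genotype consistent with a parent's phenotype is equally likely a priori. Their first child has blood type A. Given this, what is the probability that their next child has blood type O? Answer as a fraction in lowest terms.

Possible genotypes: Xiomara ∈ {AA, AO}; Sven ∈ {AA, AO}.
Weight each parental genotype pair by prior × P(type-A child):
  AA × AA: posterior weight 4/15; P(next child type O) = 0.
  AA × AO: posterior weight 4/15; P(next child type O) = 0.
  AO × AA: posterior weight 4/15; P(next child type O) = 0.
  AO × AO: posterior weight 1/5; P(next child type O) = 1/4.
Weighted sum = 1/20.

1/20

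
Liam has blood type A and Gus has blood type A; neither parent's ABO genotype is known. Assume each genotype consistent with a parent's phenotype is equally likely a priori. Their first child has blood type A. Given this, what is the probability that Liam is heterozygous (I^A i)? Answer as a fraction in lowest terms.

7/15

Possible genotypes: Liam ∈ {I^A I^A, I^A i}; Gus ∈ {I^A I^A, I^A i}.
Weight each parental genotype pair by prior × P(type-A child):
  I^A I^A × I^A I^A: posterior weight 4/15.
  I^A I^A × I^A i: posterior weight 4/15.
  I^A i × I^A I^A: posterior weight 4/15.
  I^A i × I^A i: posterior weight 1/5.
Sum the posterior weight over pairs where Liam is I^A i: 7/15.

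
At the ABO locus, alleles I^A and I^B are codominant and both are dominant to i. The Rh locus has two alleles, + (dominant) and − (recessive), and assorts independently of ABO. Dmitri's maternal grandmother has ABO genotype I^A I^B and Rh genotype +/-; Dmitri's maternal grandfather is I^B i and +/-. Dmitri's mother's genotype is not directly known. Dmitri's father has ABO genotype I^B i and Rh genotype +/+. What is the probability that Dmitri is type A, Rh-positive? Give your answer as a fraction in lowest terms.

1/8

Dmitri's mother's ABO genotype from I^A I^B × I^B i: 1/4 I^A I^B, 1/4 I^A i, 1/4 I^B I^B, 1/4 I^B i.
Crossing each possibility with the father I^B i and summing P(type A): 1/4·1/4 + 1/4·1/4 + 1/4·0 + 1/4·0 = 1/8.
Similarly for Rh via the mother's Rh distribution: P(Rh+) = 1.
Independent loci: 1/8 × 1 = 1/8.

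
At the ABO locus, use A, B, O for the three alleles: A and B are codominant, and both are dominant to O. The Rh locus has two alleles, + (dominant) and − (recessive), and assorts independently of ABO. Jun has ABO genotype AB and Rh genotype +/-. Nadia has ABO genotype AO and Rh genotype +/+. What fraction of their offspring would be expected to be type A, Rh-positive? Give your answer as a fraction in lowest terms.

1/2

ABO cross AB × AO → offspring phenotypes: 1/2 A, 1/4 B, 1/4 AB.
Rh cross +/- × +/+ → 1 Rh+.
Independent loci: P(type A, Rh-positive) = 1/2 × 1 = 1/2.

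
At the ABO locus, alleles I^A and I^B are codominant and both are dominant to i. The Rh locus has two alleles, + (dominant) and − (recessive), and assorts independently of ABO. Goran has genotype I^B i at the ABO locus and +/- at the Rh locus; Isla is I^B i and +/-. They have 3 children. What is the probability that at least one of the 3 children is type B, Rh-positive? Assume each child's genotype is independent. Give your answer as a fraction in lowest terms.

3753/4096

ABO cross I^B i × I^B i → 1/4 O, 3/4 B.
Rh cross +/- × +/- → 3/4 Rh+, 1/4 Rh-; so P(type B, Rh-positive) = 3/4 × 3/4 = 9/16 per child.
P(none) = (7/16)^3 = 343/4096; P(at least one) = 1 − 343/4096 = 3753/4096.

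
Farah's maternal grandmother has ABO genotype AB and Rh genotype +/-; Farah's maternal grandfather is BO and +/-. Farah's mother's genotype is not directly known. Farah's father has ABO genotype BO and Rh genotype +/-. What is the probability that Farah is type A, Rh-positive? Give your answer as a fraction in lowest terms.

3/32

Farah's mother's ABO genotype from AB × BO: 1/4 AB, 1/4 AO, 1/4 BB, 1/4 BO.
Crossing each possibility with the father BO and summing P(type A): 1/4·1/4 + 1/4·1/4 + 1/4·0 + 1/4·0 = 1/8.
Similarly for Rh via the mother's Rh distribution: P(Rh+) = 3/4.
Independent loci: 1/8 × 3/4 = 3/32.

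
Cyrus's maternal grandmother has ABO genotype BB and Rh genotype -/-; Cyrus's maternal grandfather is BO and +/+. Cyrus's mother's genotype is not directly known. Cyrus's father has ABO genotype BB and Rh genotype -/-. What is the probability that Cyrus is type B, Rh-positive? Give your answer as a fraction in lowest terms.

1/2

Cyrus's mother's ABO genotype from BB × BO: 1/2 BB, 1/2 BO.
Crossing each possibility with the father BB and summing P(type B): 1/2·1 + 1/2·1 = 1.
Similarly for Rh via the mother's Rh distribution: P(Rh+) = 1/2.
Independent loci: 1 × 1/2 = 1/2.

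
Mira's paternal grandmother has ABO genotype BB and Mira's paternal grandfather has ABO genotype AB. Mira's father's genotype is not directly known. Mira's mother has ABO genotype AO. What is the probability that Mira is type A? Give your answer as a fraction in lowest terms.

Mira's father's ABO genotype from BB × AB: 1/2 AB, 1/2 BB.
Crossing each possibility with the mother AO and summing P(type A): 1/2·1/2 + 1/2·0 = 1/4.

1/4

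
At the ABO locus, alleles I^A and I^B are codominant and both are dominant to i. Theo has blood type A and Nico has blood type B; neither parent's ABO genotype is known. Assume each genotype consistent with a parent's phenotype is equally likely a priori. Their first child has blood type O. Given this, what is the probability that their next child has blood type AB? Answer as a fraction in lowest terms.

1/4

Possible genotypes: Theo ∈ {I^A I^A, I^A i}; Nico ∈ {I^B I^B, I^B i}.
Weight each parental genotype pair by prior × P(type-O child):
  I^A i × I^B i: posterior weight 1; P(next child type AB) = 1/4.
Weighted sum = 1/4.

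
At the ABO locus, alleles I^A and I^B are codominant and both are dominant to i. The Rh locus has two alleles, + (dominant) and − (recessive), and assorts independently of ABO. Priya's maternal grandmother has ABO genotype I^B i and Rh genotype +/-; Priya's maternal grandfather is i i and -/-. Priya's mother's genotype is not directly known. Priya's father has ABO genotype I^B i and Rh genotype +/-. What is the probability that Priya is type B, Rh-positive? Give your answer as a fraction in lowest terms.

25/64

Priya's mother's ABO genotype from I^B i × i i: 1/2 I^B i, 1/2 i i.
Crossing each possibility with the father I^B i and summing P(type B): 1/2·3/4 + 1/2·1/2 = 5/8.
Similarly for Rh via the mother's Rh distribution: P(Rh+) = 5/8.
Independent loci: 5/8 × 5/8 = 25/64.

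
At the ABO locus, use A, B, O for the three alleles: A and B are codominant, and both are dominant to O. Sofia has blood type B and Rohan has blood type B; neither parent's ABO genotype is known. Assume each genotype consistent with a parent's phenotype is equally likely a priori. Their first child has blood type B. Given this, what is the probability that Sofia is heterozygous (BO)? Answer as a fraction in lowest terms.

Possible genotypes: Sofia ∈ {BB, BO}; Rohan ∈ {BB, BO}.
Weight each parental genotype pair by prior × P(type-B child):
  BB × BB: posterior weight 4/15.
  BB × BO: posterior weight 4/15.
  BO × BB: posterior weight 4/15.
  BO × BO: posterior weight 1/5.
Sum the posterior weight over pairs where Sofia is BO: 7/15.

7/15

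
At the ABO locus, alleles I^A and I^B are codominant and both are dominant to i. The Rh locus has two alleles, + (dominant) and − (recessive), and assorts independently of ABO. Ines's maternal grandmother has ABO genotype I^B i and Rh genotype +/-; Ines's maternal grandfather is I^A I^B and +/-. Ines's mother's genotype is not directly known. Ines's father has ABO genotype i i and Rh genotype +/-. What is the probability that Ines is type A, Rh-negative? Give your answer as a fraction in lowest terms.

Ines's mother's ABO genotype from I^B i × I^A I^B: 1/4 I^A I^B, 1/4 I^A i, 1/4 I^B I^B, 1/4 I^B i.
Crossing each possibility with the father i i and summing P(type A): 1/4·1/2 + 1/4·1/2 + 1/4·0 + 1/4·0 = 1/4.
Similarly for Rh via the mother's Rh distribution: P(Rh-) = 1/4.
Independent loci: 1/4 × 1/4 = 1/16.

1/16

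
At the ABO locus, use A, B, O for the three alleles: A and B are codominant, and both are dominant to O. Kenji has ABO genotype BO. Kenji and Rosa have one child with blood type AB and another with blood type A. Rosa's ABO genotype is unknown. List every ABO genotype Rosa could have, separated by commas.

AA, AB, AO

For each candidate genotype of Rosa, check whether crossing it with BO can produce every observed child phenotype.
  AA → possible child types {A, AB} ✓
  AB → possible child types {A, B, AB} ✓
  AO → possible child types {O, A, B, AB} ✓
  BB → possible child types {B} ✗
  BO → possible child types {O, B} ✗
  OO → possible child types {O, B} ✗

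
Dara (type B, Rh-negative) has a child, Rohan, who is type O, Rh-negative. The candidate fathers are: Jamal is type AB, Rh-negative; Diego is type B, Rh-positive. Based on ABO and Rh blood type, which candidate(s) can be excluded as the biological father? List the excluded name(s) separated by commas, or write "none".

Jamal

A candidate is excluded only if no genotype consistent with his phenotype could produce a type O, Rh-negative child with a type B, Rh-negative mother.
Jamal (type AB, Rh-): no genotype consistent with that phenotype can produce a type-O Rh- child with a type-B mother.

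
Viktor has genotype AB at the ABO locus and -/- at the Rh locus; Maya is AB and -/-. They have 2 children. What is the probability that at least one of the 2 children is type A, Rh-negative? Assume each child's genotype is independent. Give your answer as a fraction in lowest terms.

ABO cross AB × AB → 1/4 A, 1/4 B, 1/2 AB.
Rh cross -/- × -/- → 1 Rh-; so P(type A, Rh-negative) = 1/4 × 1 = 1/4 per child.
P(none) = (3/4)^2 = 9/16; P(at least one) = 1 − 9/16 = 7/16.

7/16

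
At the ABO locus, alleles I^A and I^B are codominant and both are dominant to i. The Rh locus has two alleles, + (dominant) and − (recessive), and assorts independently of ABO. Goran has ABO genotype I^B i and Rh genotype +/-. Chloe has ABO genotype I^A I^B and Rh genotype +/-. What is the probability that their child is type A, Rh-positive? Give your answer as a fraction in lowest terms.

3/16

ABO cross I^B i × I^A I^B → offspring phenotypes: 1/4 A, 1/2 B, 1/4 AB.
Rh cross +/- × +/- → 3/4 Rh+, 1/4 Rh-.
Independent loci: P(type A, Rh-positive) = 1/4 × 3/4 = 3/16.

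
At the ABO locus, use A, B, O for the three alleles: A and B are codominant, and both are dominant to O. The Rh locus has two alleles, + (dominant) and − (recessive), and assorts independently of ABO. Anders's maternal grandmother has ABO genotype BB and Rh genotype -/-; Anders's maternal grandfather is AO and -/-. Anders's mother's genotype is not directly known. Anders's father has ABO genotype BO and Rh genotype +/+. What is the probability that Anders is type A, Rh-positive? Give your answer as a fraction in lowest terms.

1/8

Anders's mother's ABO genotype from BB × AO: 1/2 AB, 1/2 BO.
Crossing each possibility with the father BO and summing P(type A): 1/2·1/4 + 1/2·0 = 1/8.
Similarly for Rh via the mother's Rh distribution: P(Rh+) = 1.
Independent loci: 1/8 × 1 = 1/8.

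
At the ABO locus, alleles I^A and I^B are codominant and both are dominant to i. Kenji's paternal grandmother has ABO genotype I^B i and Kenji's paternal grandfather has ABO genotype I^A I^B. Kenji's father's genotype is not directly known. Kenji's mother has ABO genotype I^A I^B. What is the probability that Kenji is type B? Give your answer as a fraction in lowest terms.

3/8

Kenji's father's ABO genotype from I^B i × I^A I^B: 1/4 I^A I^B, 1/4 I^A i, 1/4 I^B I^B, 1/4 I^B i.
Crossing each possibility with the mother I^A I^B and summing P(type B): 1/4·1/4 + 1/4·1/4 + 1/4·1/2 + 1/4·1/2 = 3/8.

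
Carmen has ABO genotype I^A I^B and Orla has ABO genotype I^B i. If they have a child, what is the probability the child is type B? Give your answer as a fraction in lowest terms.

ABO cross I^A I^B × I^B i → offspring phenotypes: 1/4 A, 1/2 B, 1/4 AB.
So P(type B) = 1/2.

1/2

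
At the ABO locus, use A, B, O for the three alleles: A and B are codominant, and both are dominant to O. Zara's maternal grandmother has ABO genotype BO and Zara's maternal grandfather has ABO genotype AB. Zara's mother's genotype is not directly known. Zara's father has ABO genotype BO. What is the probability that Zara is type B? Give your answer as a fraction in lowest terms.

5/8

Zara's mother's ABO genotype from BO × AB: 1/4 AB, 1/4 AO, 1/4 BB, 1/4 BO.
Crossing each possibility with the father BO and summing P(type B): 1/4·1/2 + 1/4·1/4 + 1/4·1 + 1/4·3/4 = 5/8.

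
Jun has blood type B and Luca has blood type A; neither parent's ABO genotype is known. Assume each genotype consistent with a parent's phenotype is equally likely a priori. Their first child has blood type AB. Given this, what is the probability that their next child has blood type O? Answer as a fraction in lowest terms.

1/36

Possible genotypes: Jun ∈ {BB, BO}; Luca ∈ {AA, AO}.
Weight each parental genotype pair by prior × P(type-AB child):
  BB × AA: posterior weight 4/9; P(next child type O) = 0.
  BB × AO: posterior weight 2/9; P(next child type O) = 0.
  BO × AA: posterior weight 2/9; P(next child type O) = 0.
  BO × AO: posterior weight 1/9; P(next child type O) = 1/4.
Weighted sum = 1/36.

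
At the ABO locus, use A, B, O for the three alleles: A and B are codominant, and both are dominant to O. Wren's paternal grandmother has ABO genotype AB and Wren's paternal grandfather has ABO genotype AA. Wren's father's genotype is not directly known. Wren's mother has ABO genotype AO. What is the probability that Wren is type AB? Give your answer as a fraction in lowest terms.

1/8

Wren's father's ABO genotype from AB × AA: 1/2 AA, 1/2 AB.
Crossing each possibility with the mother AO and summing P(type AB): 1/2·0 + 1/2·1/4 = 1/8.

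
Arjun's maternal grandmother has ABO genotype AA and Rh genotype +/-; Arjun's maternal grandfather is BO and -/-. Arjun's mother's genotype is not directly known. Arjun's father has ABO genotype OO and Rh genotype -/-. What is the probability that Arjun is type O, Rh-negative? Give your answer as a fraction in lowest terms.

Arjun's mother's ABO genotype from AA × BO: 1/2 AB, 1/2 AO.
Crossing each possibility with the father OO and summing P(type O): 1/2·0 + 1/2·1/2 = 1/4.
Similarly for Rh via the mother's Rh distribution: P(Rh-) = 3/4.
Independent loci: 1/4 × 3/4 = 3/16.

3/16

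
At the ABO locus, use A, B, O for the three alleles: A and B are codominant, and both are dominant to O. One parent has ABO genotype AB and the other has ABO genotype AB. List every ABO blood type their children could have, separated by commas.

Gametes from AB × AB give offspring ABO genotypes AA, AB, BB, i.e. phenotypes A, B, AB.

A, B, AB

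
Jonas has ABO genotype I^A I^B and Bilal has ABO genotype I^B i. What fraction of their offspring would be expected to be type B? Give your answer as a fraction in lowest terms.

ABO cross I^A I^B × I^B i → offspring phenotypes: 1/4 A, 1/2 B, 1/4 AB.
So P(type B) = 1/2.

1/2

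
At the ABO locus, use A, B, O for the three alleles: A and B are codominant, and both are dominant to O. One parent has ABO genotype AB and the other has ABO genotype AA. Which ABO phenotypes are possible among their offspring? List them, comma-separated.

Gametes from AB × AA give offspring ABO genotypes AA, AB, i.e. phenotypes A, AB.

A, AB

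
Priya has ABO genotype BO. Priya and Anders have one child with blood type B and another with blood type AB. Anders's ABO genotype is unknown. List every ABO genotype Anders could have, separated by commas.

AB, AO

For each candidate genotype of Anders, check whether crossing it with BO can produce every observed child phenotype.
  AA → possible child types {A, AB} ✗
  AB → possible child types {A, B, AB} ✓
  AO → possible child types {O, A, B, AB} ✓
  BB → possible child types {B} ✗
  BO → possible child types {O, B} ✗
  OO → possible child types {O, B} ✗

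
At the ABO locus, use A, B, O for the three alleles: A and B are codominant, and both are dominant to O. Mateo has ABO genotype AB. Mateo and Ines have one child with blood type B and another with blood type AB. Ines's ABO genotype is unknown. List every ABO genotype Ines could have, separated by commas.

AB, AO, BB, BO

For each candidate genotype of Ines, check whether crossing it with AB can produce every observed child phenotype.
  AA → possible child types {A, AB} ✗
  AB → possible child types {A, B, AB} ✓
  AO → possible child types {A, B, AB} ✓
  BB → possible child types {B, AB} ✓
  BO → possible child types {A, B, AB} ✓
  OO → possible child types {A, B} ✗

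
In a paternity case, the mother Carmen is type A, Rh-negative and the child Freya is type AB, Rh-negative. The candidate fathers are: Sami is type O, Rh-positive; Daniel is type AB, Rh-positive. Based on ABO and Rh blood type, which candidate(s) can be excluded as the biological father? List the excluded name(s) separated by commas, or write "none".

A candidate is excluded only if no genotype consistent with his phenotype could produce a type AB, Rh-negative child with a type A, Rh-negative mother.
Sami (type O, Rh+): no genotype consistent with that phenotype can produce a type-AB Rh- child with a type-A mother.

Sami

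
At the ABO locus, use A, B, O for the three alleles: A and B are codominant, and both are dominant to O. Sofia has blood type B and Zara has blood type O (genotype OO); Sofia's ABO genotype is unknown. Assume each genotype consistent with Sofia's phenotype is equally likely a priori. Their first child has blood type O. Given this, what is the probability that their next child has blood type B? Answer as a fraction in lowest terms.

Possible genotypes: Sofia ∈ {BB, BO}; Zara ∈ {OO}.
Weight each parental genotype pair by prior × P(type-O child):
  BO × OO: posterior weight 1; P(next child type B) = 1/2.
Weighted sum = 1/2.

1/2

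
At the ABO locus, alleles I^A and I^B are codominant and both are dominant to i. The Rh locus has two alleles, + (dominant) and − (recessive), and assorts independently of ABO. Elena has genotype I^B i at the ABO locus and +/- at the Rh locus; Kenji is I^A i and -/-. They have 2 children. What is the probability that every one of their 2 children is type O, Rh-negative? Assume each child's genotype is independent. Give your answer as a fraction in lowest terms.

ABO cross I^B i × I^A i → 1/4 O, 1/4 A, 1/4 B, 1/4 AB.
Rh cross +/- × -/- → 1/2 Rh+, 1/2 Rh-; so P(type O, Rh-negative) = 1/4 × 1/2 = 1/8 per child.
All 2 independent: (1/8)^2 = 1/64.

1/64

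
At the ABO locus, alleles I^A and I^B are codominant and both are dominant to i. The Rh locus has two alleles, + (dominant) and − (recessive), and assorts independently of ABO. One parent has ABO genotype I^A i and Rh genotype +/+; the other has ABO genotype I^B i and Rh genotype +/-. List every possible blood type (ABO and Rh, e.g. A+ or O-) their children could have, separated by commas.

O+, A+, B+, AB+

Gametes from I^A i × I^B i give offspring ABO genotypes I^A I^B, I^A i, I^B i, i i, i.e. phenotypes O, A, B, AB.
Rh cross +/+ × +/- → phenotypes Rh+.
Combining independently: O+, A+, B+, AB+.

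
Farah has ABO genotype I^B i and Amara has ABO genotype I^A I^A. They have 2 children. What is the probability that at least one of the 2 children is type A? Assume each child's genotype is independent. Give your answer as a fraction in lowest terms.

3/4

ABO cross I^B i × I^A I^A → 1/2 A, 1/2 AB.
So P(type A) = 1/2 per child.
P(none) = (1/2)^2 = 1/4; P(at least one) = 1 − 1/4 = 3/4.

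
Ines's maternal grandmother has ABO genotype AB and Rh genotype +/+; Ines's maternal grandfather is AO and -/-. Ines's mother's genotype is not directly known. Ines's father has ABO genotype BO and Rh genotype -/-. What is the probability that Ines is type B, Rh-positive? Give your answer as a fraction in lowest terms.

3/16

Ines's mother's ABO genotype from AB × AO: 1/4 AA, 1/4 AB, 1/4 AO, 1/4 BO.
Crossing each possibility with the father BO and summing P(type B): 1/4·0 + 1/4·1/2 + 1/4·1/4 + 1/4·3/4 = 3/8.
Similarly for Rh via the mother's Rh distribution: P(Rh+) = 1/2.
Independent loci: 3/8 × 1/2 = 3/16.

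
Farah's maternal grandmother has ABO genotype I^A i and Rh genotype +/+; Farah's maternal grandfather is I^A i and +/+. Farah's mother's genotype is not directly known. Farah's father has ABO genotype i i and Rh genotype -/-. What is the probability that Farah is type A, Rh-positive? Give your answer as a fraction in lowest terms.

Farah's mother's ABO genotype from I^A i × I^A i: 1/4 I^A I^A, 1/2 I^A i, 1/4 i i.
Crossing each possibility with the father i i and summing P(type A): 1/4·1 + 1/2·1/2 + 1/4·0 = 1/2.
Similarly for Rh via the mother's Rh distribution: P(Rh+) = 1.
Independent loci: 1/2 × 1 = 1/2.

1/2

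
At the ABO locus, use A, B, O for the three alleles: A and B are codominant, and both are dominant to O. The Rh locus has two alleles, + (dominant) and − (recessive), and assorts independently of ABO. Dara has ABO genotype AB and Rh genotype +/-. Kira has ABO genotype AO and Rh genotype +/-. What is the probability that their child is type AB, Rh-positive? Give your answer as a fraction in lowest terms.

3/16

ABO cross AB × AO → offspring phenotypes: 1/2 A, 1/4 B, 1/4 AB.
Rh cross +/- × +/- → 3/4 Rh+, 1/4 Rh-.
Independent loci: P(type AB, Rh-positive) = 1/4 × 3/4 = 3/16.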